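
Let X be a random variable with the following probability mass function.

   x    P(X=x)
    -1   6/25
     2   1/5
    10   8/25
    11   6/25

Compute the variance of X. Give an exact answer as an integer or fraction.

E[X] = (6/25)·(-1) + (1/5)·2 + (8/25)·10 + (6/25)·11 = 6
E[X²] = (6/25)·1 + (1/5)·4 + (8/25)·100 + (6/25)·121 = 1552/25
Var(X) = 1552/25 − (6)² = 652/25

652/25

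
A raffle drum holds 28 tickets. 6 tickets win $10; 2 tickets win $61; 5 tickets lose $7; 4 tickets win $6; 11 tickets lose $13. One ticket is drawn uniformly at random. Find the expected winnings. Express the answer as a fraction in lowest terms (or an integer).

E[payout] = (6/28)·10 + (2/28)·61 + (5/28)·(-7) + (4/28)·6 + (11/28)·(-13) = 1

$1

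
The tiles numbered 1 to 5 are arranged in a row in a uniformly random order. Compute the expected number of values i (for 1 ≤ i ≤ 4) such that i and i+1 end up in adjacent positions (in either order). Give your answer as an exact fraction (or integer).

For each i ∈ {1,…,4}, let Xᵢ = 1 if i and i+1 are adjacent. P(Xᵢ=1) = 2·(5−1)!/5! = 2/5.
By linearity, E[ΣXᵢ] = (4)·(2/5) = 8/5.

8/5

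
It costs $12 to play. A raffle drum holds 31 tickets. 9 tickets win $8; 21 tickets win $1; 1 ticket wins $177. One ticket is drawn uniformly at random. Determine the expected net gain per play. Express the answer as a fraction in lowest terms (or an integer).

E[payout] = (9/31)·8 + (21/31)·1 + (1/31)·177 = 270/31
Expected profit = 270/31 − 12 = -102/31

-102/31 dollars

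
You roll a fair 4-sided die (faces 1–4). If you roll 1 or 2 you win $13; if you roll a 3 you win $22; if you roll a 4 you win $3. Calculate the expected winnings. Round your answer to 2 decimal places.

$12.75

E[payout] = (1/4)·3 + (1/2)·13 + (1/4)·22 = 51/4
≈ $12.75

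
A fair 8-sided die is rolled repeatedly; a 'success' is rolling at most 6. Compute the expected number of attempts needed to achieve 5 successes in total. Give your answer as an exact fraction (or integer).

20/3

By linearity (sum of 5 independent geometric waits), E[trials] = 5/p = 5/(3/4) = 20/3.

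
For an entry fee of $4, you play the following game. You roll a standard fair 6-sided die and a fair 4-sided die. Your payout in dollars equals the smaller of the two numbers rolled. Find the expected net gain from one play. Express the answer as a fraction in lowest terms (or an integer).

-23/12 dollars

Distribution of the smaller of the two numbers rolled: 1 w.p. 3/8, 2 w.p. 7/24, 3 w.p. 5/24, 4 w.p. 1/8
E[payout] = (3/8)·1 + (7/24)·2 + (5/24)·3 + (1/8)·4 = 25/12
Expected profit = 25/12 − 4 = -23/12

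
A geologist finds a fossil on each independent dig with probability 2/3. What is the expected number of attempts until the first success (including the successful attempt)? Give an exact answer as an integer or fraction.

3/2

For a geometric distribution, E[trials] = 1/p = 1/(2/3) = 3/2.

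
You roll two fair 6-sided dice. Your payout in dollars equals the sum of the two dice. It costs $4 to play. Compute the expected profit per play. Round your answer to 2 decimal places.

Distribution of the sum of the two dice: 2 w.p. 1/36, 3 w.p. 1/18, 4 w.p. 1/12, 5 w.p. 1/9, 6 w.p. 5/36, 7 w.p. 1/6, …
E[payout] = (1/36)·2 + (1/18)·3 + (1/12)·4 + (1/9)·5 + (5/36)·6 + (1/6)·7 + (5/36)·8 + (1/9)·9 + (1/12)·10 + (1/18)·11 + (1/36)·12 = 7
Expected profit = 7 − 4 = 3 ≈ $3.00

$3.00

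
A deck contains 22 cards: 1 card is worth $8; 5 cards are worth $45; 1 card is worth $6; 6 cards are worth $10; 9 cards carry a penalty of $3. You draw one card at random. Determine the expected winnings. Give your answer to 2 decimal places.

$12.36

E[payout] = (1/22)·8 + (5/22)·45 + (1/22)·6 + (6/22)·10 + (9/22)·(-3) = 136/11
≈ $12.36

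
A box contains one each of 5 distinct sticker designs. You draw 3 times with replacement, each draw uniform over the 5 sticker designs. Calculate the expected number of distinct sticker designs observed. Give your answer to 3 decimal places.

Let Xⱼ=1 if type j appears at least once. P(Xⱼ=1) = 1 − ((5−1)/5)^3 = 61/125.
E[#distinct] = 5·61/125 = 61/25.
≈ 2.440

2.440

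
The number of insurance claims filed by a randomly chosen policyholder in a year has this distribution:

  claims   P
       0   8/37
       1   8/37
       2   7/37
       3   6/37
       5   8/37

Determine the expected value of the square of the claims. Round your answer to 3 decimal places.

E[X²] = (8/37)·0 + (8/37)·1 + (7/37)·4 + (6/37)·9 + (8/37)·25
     = 290/37 ≈ 7.838

7.838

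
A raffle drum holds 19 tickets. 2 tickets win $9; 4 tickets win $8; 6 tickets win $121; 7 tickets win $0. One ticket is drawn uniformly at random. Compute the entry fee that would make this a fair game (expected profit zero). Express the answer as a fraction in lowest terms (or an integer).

776/19 dollars

E[payout] = (2/19)·9 + (4/19)·8 + (6/19)·121 + (7/19)·0 = 776/19
Fair fee = E[payout] = 776/19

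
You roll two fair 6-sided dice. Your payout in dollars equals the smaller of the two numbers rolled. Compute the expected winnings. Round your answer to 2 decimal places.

Distribution of the smaller of the two numbers rolled: 1 w.p. 11/36, 2 w.p. 1/4, 3 w.p. 7/36, 4 w.p. 5/36, 5 w.p. 1/12, 6 w.p. 1/36
E[payout] = (11/36)·1 + (1/4)·2 + (7/36)·3 + (5/36)·4 + (1/12)·5 + (1/36)·6 = 91/36
≈ $2.53

$2.53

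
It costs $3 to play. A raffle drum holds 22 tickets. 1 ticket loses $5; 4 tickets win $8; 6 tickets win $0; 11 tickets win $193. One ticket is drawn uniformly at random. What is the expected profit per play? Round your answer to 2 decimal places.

$94.73

E[payout] = (1/22)·(-5) + (4/22)·8 + (6/22)·0 + (11/22)·193 = 1075/11
Expected profit = 1075/11 − 3 = 1042/11 ≈ $94.73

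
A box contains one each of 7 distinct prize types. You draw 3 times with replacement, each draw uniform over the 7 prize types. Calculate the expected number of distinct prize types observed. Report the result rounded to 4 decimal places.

Let Xⱼ=1 if type j appears at least once. P(Xⱼ=1) = 1 − ((7−1)/7)^3 = 127/343.
E[#distinct] = 7·127/343 = 127/49.
≈ 2.5918

2.5918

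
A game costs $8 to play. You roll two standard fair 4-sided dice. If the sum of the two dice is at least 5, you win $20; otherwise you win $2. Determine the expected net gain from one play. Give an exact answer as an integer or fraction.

21/4 dollars

E[payout] = (3/8)·2 + (5/8)·20 = 53/4
Expected profit = 53/4 − 8 = 21/4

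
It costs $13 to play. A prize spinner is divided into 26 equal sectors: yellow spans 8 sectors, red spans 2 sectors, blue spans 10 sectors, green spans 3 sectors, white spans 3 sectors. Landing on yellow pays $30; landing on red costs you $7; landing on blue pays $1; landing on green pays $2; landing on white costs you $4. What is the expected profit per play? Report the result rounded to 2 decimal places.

E[payout] = (8/26)·30 + (2/26)·(-7) + (10/26)·1 + (3/26)·2 + (3/26)·(-4) = 115/13
Expected profit = 115/13 − 13 = -54/13 ≈ -$4.15

-$4.15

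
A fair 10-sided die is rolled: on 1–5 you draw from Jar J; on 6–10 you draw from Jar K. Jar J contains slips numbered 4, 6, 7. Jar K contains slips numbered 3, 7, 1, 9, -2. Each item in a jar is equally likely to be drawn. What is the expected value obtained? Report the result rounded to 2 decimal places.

E[X | Jar J] = (4 + 6 + 7)/3 = 17/3
E[X | Jar K] = (3 + 7 + 1 + 9 − 2)/5 = 18/5
E[X] = (1/2)·17/3 + (1/2)·18/5 = 139/30 ≈ 4.63

4.63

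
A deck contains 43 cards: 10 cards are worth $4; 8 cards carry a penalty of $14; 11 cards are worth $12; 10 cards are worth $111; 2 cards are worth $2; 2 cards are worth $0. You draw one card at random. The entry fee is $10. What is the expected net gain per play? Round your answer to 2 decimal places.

E[payout] = (10/43)·4 + (8/43)·(-14) + (11/43)·12 + (10/43)·111 + (2/43)·2 + (2/43)·0 = 1174/43
Expected profit = 1174/43 − 10 = 744/43 ≈ $17.30

$17.30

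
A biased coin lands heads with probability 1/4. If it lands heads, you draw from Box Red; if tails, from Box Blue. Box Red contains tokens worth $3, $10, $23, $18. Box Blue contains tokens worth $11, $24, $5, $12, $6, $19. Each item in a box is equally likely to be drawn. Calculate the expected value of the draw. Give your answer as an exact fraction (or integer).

$13

E[X | Box Red] = (3 + 10 + 23 + 18)/4 = 27/2
E[X | Box Blue] = (11 + 24 + 5 + 12 + 6 + 19)/6 = 77/6
E[X] = (1/4)·27/2 + (3/4)·77/6 = 13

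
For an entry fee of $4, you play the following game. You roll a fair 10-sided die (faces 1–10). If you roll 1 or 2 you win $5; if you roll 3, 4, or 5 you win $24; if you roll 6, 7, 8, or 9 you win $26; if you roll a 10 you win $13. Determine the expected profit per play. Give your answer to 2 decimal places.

E[payout] = (1/5)·5 + (1/10)·13 + (3/10)·24 + (2/5)·26 = 199/10
Expected profit = 199/10 − 4 = 159/10 ≈ $15.90

$15.90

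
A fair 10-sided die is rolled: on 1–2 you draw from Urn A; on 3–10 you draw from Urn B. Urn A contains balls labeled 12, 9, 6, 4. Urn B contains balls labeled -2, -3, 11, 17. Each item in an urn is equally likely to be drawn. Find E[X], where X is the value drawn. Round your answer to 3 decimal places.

E[X | Urn A] = (12 + 9 + 6 + 4)/4 = 31/4
E[X | Urn B] = (-2 − 3 + 11 + 17)/4 = 23/4
E[X] = (1/5)·31/4 + (4/5)·23/4 = 123/20 ≈ 6.150

6.150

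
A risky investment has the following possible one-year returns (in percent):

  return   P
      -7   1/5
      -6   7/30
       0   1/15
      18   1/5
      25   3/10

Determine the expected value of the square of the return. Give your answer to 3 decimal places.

E[X²] = (1/5)·49 + (7/30)·36 + (1/15)·0 + (1/5)·324 + (3/10)·625
     = 541/2 ≈ 270.500

270.500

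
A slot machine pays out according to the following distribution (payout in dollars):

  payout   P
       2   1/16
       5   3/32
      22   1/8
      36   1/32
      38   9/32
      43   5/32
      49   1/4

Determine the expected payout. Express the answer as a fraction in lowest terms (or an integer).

273/8 dollars

E[X] = (1/16)·2 + (3/32)·5 + (1/8)·22 + (1/32)·36 + (9/32)·38 + (5/32)·43 + (1/4)·49
     = 273/8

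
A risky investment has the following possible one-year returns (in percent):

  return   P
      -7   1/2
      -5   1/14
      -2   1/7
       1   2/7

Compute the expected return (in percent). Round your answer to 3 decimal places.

-3.857

E[X] = (1/2)·(-7) + (1/14)·(-5) + (1/7)·(-2) + (2/7)·1
     = -27/7 ≈ -3.857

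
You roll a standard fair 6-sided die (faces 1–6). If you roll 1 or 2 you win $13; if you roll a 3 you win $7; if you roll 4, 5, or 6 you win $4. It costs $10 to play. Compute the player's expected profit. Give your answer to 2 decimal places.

-$2.50

E[payout] = (1/2)·4 + (1/6)·7 + (1/3)·13 = 15/2
Expected profit = 15/2 − 10 = -5/2 ≈ -$2.50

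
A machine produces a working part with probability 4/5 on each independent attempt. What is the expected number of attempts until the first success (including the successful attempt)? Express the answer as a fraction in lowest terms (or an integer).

For a geometric distribution, E[trials] = 1/p = 1/(4/5) = 5/4.

5/4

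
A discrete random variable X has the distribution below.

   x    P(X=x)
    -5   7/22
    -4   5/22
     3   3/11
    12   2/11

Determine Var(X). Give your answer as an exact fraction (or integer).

E[X] = (7/22)·(-5) + (5/22)·(-4) + (3/11)·3 + (2/11)·12 = 1/2
E[X²] = (7/22)·25 + (5/22)·16 + (3/11)·9 + (2/11)·144 = 885/22
Var(X) = 885/22 − (1/2)² = 1759/44

1759/44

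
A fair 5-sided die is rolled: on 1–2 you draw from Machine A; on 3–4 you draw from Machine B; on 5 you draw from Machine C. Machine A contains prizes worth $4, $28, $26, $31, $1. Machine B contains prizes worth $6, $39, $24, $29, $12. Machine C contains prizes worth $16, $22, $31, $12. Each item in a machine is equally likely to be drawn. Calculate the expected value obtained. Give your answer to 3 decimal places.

E[X | Machine A] = (4 + 28 + 26 + 31 + 1)/5 = 18
E[X | Machine B] = (6 + 39 + 24 + 29 + 12)/5 = 22
E[X | Machine C] = (16 + 22 + 31 + 12)/4 = 81/4
E[X] = (2/5)·18 + (2/5)·22 + (1/5)·81/4 = 401/20 ≈ 20.050

$20.050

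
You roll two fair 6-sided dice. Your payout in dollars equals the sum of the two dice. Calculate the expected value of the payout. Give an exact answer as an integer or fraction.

Distribution of the sum of the two dice: 2 w.p. 1/36, 3 w.p. 1/18, 4 w.p. 1/12, 5 w.p. 1/9, 6 w.p. 5/36, 7 w.p. 1/6, …
E[payout] = (1/36)·2 + (1/18)·3 + (1/12)·4 + (1/9)·5 + (5/36)·6 + (1/6)·7 + (5/36)·8 + (1/9)·9 + (1/12)·10 + (1/18)·11 + (1/36)·12 = 7

$7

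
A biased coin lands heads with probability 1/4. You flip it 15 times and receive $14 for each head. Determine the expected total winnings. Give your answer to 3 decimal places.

$52.500

E[#heads] = 15·1/4 = 15/4 (linearity over flips).
E[winnings] = 14·15/4 = 105/2.
≈ 52.500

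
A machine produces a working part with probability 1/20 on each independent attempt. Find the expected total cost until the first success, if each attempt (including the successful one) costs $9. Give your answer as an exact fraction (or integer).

E[#attempts] = 1/p = 20; E[cost] = 9·20 = 180.

$180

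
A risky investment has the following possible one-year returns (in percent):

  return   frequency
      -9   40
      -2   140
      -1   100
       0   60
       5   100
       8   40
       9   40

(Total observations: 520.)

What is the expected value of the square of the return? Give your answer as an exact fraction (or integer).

Total = 520, so P(return=-9) = 40/520, etc.
E[X²] = (1/13)·81 + (7/26)·4 + (5/26)·1 + (3/26)·0 + (5/26)·25 + (1/13)·64 + (1/13)·81
     = 305/13

305/13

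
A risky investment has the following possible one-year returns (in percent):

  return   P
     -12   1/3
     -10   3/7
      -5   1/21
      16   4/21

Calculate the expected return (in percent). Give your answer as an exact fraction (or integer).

-115/21

E[X] = (1/3)·(-12) + (3/7)·(-10) + (1/21)·(-5) + (4/21)·16
     = -115/21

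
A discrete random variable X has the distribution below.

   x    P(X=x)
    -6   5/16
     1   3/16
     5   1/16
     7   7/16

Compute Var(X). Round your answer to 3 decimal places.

E[X] = (5/16)·(-6) + (3/16)·1 + (1/16)·5 + (7/16)·7 = 27/16
E[X²] = (5/16)·36 + (3/16)·1 + (1/16)·25 + (7/16)·49 = 551/16
Var(X) = 551/16 − (27/16)² = 8087/256 ≈ 31.590

31.590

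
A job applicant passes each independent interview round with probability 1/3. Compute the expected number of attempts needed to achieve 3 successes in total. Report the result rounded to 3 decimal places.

By linearity (sum of 3 independent geometric waits), E[trials] = 3/p = 3/(1/3) = 9.
≈ 9.000

9.000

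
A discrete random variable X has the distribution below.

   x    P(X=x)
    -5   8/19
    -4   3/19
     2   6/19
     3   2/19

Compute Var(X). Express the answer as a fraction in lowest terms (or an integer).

4354/361

E[X] = (8/19)·(-5) + (3/19)·(-4) + (6/19)·2 + (2/19)·3 = -34/19
E[X²] = (8/19)·25 + (3/19)·16 + (6/19)·4 + (2/19)·9 = 290/19
Var(X) = 290/19 − (-34/19)² = 4354/361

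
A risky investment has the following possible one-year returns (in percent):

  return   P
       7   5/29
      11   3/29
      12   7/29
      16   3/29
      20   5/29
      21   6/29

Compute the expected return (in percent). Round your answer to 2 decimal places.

E[X] = (5/29)·7 + (3/29)·11 + (7/29)·12 + (3/29)·16 + (5/29)·20 + (6/29)·21
     = 426/29 ≈ 14.69

14.69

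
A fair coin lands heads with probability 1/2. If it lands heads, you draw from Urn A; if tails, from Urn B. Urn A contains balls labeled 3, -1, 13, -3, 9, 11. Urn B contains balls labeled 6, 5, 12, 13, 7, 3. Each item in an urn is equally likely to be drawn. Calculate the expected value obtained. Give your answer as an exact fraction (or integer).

13/2

E[X | Urn A] = (3 − 1 + 13 − 3 + 9 + 11)/6 = 16/3
E[X | Urn B] = (6 + 5 + 12 + 13 + 7 + 3)/6 = 23/3
E[X] = (1/2)·16/3 + (1/2)·23/3 = 13/2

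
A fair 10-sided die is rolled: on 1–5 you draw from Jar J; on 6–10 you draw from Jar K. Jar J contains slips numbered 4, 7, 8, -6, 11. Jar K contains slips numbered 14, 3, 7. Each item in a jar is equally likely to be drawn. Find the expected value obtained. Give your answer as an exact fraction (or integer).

32/5

E[X | Jar J] = (4 + 7 + 8 − 6 + 11)/5 = 24/5
E[X | Jar K] = (14 + 3 + 7)/3 = 8
E[X] = (1/2)·24/5 + (1/2)·8 = 32/5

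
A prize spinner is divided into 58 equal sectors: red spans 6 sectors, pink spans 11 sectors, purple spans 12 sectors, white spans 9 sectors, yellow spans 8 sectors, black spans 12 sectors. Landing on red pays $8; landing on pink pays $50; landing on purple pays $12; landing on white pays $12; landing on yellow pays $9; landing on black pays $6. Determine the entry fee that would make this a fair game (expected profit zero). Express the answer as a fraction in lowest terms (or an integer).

E[payout] = (6/58)·8 + (11/58)·50 + (12/58)·12 + (9/58)·12 + (8/58)·9 + (12/58)·6 = 497/29
Fair fee = E[payout] = 497/29

497/29 dollars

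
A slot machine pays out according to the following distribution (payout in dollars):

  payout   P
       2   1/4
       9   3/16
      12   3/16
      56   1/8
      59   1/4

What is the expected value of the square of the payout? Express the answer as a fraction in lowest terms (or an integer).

E[X²] = (1/4)·4 + (3/16)·81 + (3/16)·144 + (1/8)·3136 + (1/4)·3481
     = 20887/16

20887/16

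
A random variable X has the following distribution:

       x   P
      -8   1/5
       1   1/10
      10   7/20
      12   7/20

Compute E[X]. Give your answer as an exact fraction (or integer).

E[X] = (1/5)·(-8) + (1/10)·1 + (7/20)·10 + (7/20)·12
     = 31/5

31/5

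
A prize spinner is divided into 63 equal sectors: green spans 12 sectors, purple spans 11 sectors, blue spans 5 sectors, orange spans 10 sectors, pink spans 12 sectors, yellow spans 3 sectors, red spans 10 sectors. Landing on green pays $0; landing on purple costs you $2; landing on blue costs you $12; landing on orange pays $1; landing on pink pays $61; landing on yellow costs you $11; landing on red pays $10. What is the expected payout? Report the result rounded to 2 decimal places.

$11.54

E[payout] = (12/63)·0 + (11/63)·(-2) + (5/63)·(-12) + (10/63)·1 + (12/63)·61 + (3/63)·(-11) + (10/63)·10 = 727/63
≈ $11.54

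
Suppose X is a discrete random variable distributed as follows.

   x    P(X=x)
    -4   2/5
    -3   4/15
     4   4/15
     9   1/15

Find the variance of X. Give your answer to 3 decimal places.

E[X] = (2/5)·(-4) + (4/15)·(-3) + (4/15)·4 + (1/15)·9 = -11/15
E[X²] = (2/5)·16 + (4/15)·9 + (4/15)·16 + (1/15)·81 = 277/15
Var(X) = 277/15 − (-11/15)² = 4034/225 ≈ 17.929

17.929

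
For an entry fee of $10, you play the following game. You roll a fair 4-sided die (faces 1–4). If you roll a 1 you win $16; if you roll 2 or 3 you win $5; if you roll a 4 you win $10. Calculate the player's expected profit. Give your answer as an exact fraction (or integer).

E[payout] = (1/2)·5 + (1/4)·10 + (1/4)·16 = 9
Expected profit = 9 − 10 = -1

-$1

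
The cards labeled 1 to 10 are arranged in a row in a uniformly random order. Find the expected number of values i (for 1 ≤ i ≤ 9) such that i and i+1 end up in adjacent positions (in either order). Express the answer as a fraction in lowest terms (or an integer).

For each i ∈ {1,…,9}, let Xᵢ = 1 if i and i+1 are adjacent. P(Xᵢ=1) = 2·(10−1)!/10! = 2/10.
By linearity, E[ΣXᵢ] = (9)·(2/10) = 9/5.

9/5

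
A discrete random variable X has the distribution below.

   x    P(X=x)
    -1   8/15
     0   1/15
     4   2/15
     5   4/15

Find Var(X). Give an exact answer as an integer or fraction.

E[X] = (8/15)·(-1) + (1/15)·0 + (2/15)·4 + (4/15)·5 = 4/3
E[X²] = (8/15)·1 + (1/15)·0 + (2/15)·16 + (4/15)·25 = 28/3
Var(X) = 28/3 − (4/3)² = 68/9

68/9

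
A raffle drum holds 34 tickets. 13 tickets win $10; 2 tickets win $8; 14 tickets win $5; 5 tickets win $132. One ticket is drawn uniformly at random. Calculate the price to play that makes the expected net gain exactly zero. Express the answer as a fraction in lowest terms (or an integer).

438/17 dollars

E[payout] = (13/34)·10 + (2/34)·8 + (14/34)·5 + (5/34)·132 = 438/17
Fair fee = E[payout] = 438/17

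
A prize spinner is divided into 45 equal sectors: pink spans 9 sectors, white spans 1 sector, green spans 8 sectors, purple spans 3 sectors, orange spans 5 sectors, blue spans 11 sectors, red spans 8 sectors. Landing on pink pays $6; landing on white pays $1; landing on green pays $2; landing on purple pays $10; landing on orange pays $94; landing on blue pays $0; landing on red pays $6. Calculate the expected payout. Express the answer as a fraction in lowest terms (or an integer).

619/45 dollars

E[payout] = (9/45)·6 + (1/45)·1 + (8/45)·2 + (3/45)·10 + (5/45)·94 + (11/45)·0 + (8/45)·6 = 619/45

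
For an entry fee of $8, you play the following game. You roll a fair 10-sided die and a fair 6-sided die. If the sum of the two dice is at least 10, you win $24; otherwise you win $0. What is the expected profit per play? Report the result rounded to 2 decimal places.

$2.80

E[payout] = (11/20)·0 + (9/20)·24 = 54/5
Expected profit = 54/5 − 8 = 14/5 ≈ $2.80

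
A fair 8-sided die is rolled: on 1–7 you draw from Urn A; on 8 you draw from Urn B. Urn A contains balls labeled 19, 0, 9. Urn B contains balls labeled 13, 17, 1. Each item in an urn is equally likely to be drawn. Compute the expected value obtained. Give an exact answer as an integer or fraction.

E[X | Urn A] = (19 + 0 + 9)/3 = 28/3
E[X | Urn B] = (13 + 17 + 1)/3 = 31/3
E[X] = (7/8)·28/3 + (1/8)·31/3 = 227/24

227/24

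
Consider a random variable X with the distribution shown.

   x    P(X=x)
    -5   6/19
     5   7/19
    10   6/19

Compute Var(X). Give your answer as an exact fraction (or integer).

13350/361

E[X] = (6/19)·(-5) + (7/19)·5 + (6/19)·10 = 65/19
E[X²] = (6/19)·25 + (7/19)·25 + (6/19)·100 = 925/19
Var(X) = 925/19 − (65/19)² = 13350/361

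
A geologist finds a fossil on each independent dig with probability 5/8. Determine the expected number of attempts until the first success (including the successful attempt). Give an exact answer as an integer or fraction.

8/5

For a geometric distribution, E[trials] = 1/p = 1/(5/8) = 8/5.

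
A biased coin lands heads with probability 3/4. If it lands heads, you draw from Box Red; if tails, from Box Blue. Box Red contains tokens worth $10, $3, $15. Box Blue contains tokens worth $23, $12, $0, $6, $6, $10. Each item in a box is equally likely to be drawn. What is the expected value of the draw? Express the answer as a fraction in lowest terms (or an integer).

E[X | Box Red] = (10 + 3 + 15)/3 = 28/3
E[X | Box Blue] = (23 + 12 + 0 + 6 + 6 + 10)/6 = 19/2
E[X] = (3/4)·28/3 + (1/4)·19/2 = 75/8

75/8 dollars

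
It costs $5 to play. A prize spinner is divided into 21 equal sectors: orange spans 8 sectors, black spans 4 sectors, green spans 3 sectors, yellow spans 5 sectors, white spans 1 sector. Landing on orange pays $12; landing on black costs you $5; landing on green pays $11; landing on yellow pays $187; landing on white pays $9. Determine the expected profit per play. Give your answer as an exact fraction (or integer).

E[payout] = (8/21)·12 + (4/21)·(-5) + (3/21)·11 + (5/21)·187 + (1/21)·9 = 351/7
Expected profit = 351/7 − 5 = 316/7

316/7 dollars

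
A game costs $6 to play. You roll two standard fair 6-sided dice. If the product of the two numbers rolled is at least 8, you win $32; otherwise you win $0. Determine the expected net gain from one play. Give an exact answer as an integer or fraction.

E[payout] = (7/18)·0 + (11/18)·32 = 176/9
Expected profit = 176/9 − 6 = 122/9

122/9 dollars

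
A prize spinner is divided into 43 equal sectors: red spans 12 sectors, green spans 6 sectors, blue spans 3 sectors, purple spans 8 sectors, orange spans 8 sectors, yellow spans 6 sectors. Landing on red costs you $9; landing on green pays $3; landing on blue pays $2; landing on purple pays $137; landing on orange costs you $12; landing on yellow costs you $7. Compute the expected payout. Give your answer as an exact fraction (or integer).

874/43 dollars

E[payout] = (12/43)·(-9) + (6/43)·3 + (3/43)·2 + (8/43)·137 + (8/43)·(-12) + (6/43)·(-7) = 874/43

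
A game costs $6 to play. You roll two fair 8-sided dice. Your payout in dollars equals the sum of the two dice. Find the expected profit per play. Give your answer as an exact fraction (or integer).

Distribution of the sum of the two dice: 2 w.p. 1/64, 3 w.p. 1/32, 4 w.p. 3/64, 5 w.p. 1/16, 6 w.p. 5/64, 7 w.p. 3/32, …
E[payout] = (1/64)·2 + (1/32)·3 + (3/64)·4 + (1/16)·5 + (5/64)·6 + (3/32)·7 + (7/64)·8 + (1/8)·9 + (7/64)·10 + (3/32)·11 + (5/64)·12 + (1/16)·13 + (3/64)·14 + (1/32)·15 + (1/64)·16 = 9
Expected profit = 9 − 6 = 3

$3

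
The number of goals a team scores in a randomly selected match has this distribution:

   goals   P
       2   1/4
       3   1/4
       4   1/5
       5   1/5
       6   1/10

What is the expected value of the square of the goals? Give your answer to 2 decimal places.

15.05

E[X²] = (1/4)·4 + (1/4)·9 + (1/5)·16 + (1/5)·25 + (1/10)·36
     = 301/20 ≈ 15.05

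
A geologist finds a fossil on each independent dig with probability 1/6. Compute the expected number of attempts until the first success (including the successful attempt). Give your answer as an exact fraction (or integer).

6

For a geometric distribution, E[trials] = 1/p = 1/(1/6) = 6.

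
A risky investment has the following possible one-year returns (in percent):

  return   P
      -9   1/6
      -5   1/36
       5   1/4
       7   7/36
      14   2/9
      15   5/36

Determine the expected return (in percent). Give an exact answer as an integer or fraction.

37/6

E[X] = (1/6)·(-9) + (1/36)·(-5) + (1/4)·5 + (7/36)·7 + (2/9)·14 + (5/36)·15
     = 37/6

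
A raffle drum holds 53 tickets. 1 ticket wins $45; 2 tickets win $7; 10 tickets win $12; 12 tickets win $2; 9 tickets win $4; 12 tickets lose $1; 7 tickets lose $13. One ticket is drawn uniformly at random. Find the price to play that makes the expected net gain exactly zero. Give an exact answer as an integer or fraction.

E[payout] = (1/53)·45 + (2/53)·7 + (10/53)·12 + (12/53)·2 + (9/53)·4 + (12/53)·(-1) + (7/53)·(-13) = 136/53
Fair fee = E[payout] = 136/53

136/53 dollars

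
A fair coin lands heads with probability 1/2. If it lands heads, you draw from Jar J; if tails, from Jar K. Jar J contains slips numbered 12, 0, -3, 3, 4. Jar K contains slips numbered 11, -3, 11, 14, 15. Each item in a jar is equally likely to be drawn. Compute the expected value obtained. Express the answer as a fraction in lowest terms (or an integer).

E[X | Jar J] = (12 + 0 − 3 + 3 + 4)/5 = 16/5
E[X | Jar K] = (11 − 3 + 11 + 14 + 15)/5 = 48/5
E[X] = (1/2)·16/5 + (1/2)·48/5 = 32/5

32/5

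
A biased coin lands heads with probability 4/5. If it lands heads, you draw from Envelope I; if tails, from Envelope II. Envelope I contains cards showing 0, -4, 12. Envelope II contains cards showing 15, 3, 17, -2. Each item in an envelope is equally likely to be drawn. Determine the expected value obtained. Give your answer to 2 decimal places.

E[X | Envelope I] = (0 − 4 + 12)/3 = 8/3
E[X | Envelope II] = (15 + 3 + 17 − 2)/4 = 33/4
E[X] = (4/5)·8/3 + (1/5)·33/4 = 227/60 ≈ 3.78

3.78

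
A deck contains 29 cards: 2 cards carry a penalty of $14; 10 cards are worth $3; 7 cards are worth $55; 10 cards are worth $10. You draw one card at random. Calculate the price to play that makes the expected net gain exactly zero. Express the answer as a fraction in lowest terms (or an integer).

487/29 dollars

E[payout] = (2/29)·(-14) + (10/29)·3 + (7/29)·55 + (10/29)·10 = 487/29
Fair fee = E[payout] = 487/29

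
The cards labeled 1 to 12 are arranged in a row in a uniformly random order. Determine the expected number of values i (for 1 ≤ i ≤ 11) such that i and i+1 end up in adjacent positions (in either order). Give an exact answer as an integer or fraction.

11/6

For each i ∈ {1,…,11}, let Xᵢ = 1 if i and i+1 are adjacent. P(Xᵢ=1) = 2·(12−1)!/12! = 2/12.
By linearity, E[ΣXᵢ] = (11)·(2/12) = 11/6.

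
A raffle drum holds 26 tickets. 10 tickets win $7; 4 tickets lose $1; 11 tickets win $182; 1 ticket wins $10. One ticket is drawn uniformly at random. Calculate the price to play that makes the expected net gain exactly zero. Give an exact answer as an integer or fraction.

E[payout] = (10/26)·7 + (4/26)·(-1) + (11/26)·182 + (1/26)·10 = 1039/13
Fair fee = E[payout] = 1039/13

1039/13 dollars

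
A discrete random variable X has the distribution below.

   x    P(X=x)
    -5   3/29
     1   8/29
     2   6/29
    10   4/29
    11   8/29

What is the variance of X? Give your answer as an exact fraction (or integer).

E[X] = (3/29)·(-5) + (8/29)·1 + (6/29)·2 + (4/29)·10 + (8/29)·11 = 133/29
E[X²] = (3/29)·25 + (8/29)·1 + (6/29)·4 + (4/29)·100 + (8/29)·121 = 1475/29
Var(X) = 1475/29 − (133/29)² = 25086/841

25086/841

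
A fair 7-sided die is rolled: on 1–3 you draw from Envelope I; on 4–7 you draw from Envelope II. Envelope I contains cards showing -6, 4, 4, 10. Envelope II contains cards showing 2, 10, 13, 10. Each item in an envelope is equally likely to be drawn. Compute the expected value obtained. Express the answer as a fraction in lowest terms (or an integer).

44/7

E[X | Envelope I] = (-6 + 4 + 4 + 10)/4 = 3
E[X | Envelope II] = (2 + 10 + 13 + 10)/4 = 35/4
E[X] = (3/7)·3 + (4/7)·35/4 = 44/7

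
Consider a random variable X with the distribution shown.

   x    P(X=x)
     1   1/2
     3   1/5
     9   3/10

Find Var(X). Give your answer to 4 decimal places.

E[X] = (1/2)·1 + (1/5)·3 + (3/10)·9 = 19/5
E[X²] = (1/2)·1 + (1/5)·9 + (3/10)·81 = 133/5
Var(X) = 133/5 − (19/5)² = 304/25 ≈ 12.1600

12.1600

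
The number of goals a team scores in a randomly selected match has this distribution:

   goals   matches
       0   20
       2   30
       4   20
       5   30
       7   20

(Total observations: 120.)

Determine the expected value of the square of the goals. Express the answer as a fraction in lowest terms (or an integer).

217/12

Total = 120, so P(goals=0) = 20/120, etc.
E[X²] = (1/6)·0 + (1/4)·4 + (1/6)·16 + (1/4)·25 + (1/6)·49
     = 217/12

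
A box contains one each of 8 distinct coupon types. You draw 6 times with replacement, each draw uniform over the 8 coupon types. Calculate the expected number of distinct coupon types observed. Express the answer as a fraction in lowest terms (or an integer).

Let Xⱼ=1 if type j appears at least once. P(Xⱼ=1) = 1 − ((8−1)/8)^6 = 144495/262144.
E[#distinct] = 8·144495/262144 = 144495/32768.

144495/32768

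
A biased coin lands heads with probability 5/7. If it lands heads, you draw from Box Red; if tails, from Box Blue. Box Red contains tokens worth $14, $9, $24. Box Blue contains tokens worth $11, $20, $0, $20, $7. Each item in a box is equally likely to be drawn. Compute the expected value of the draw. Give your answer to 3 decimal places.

E[X | Box Red] = (14 + 9 + 24)/3 = 47/3
E[X | Box Blue] = (11 + 20 + 0 + 20 + 7)/5 = 58/5
E[X] = (5/7)·47/3 + (2/7)·58/5 = 1523/105 ≈ 14.505

$14.505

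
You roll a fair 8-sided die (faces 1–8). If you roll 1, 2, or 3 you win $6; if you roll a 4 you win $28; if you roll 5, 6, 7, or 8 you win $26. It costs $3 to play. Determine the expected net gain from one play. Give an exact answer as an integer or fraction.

63/4 dollars

E[payout] = (3/8)·6 + (1/2)·26 + (1/8)·28 = 75/4
Expected profit = 75/4 − 3 = 63/4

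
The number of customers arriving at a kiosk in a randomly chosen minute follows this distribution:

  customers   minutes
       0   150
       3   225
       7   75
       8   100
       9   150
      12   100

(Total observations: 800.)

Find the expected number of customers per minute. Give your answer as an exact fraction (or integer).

91/16

Total = 800, so P(customers=0) = 150/800, etc.
E[X] = (3/16)·0 + (9/32)·3 + (3/32)·7 + (1/8)·8 + (3/16)·9 + (1/8)·12
     = 91/16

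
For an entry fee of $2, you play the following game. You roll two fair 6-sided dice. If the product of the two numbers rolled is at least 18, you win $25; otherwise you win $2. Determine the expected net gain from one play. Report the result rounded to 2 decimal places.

E[payout] = (13/18)·2 + (5/18)·25 = 151/18
Expected profit = 151/18 − 2 = 115/18 ≈ $6.39

$6.39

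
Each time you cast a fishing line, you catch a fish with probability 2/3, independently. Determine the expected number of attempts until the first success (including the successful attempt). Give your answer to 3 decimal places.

1.500

For a geometric distribution, E[trials] = 1/p = 1/(2/3) = 3/2.
≈ 1.500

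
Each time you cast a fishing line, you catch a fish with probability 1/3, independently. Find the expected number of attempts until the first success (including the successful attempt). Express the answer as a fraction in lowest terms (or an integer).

For a geometric distribution, E[trials] = 1/p = 1/(1/3) = 3.

3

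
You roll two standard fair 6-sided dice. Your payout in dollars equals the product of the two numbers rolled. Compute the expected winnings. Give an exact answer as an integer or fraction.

Distribution of the product of the two numbers rolled: 1 w.p. 1/36, 2 w.p. 1/18, 3 w.p. 1/18, 4 w.p. 1/12, 5 w.p. 1/18, 6 w.p. 1/9, …
E[payout] = (1/36)·1 + (1/18)·2 + (1/18)·3 + (1/12)·4 + (1/18)·5 + (1/9)·6 + (1/18)·8 + (1/36)·9 + (1/18)·10 + (1/9)·12 + (1/18)·15 + (1/36)·16 + (1/18)·18 + (1/18)·20 + (1/18)·24 + (1/36)·25 + (1/18)·30 + (1/36)·36 = 49/4

49/4 dollars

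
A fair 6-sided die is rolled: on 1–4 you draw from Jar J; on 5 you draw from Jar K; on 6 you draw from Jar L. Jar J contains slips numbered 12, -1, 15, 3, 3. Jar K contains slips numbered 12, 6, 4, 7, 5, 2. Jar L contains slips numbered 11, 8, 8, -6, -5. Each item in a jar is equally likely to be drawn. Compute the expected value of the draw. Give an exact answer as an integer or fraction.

E[X | Jar J] = (12 − 1 + 15 + 3 + 3)/5 = 32/5
E[X | Jar K] = (12 + 6 + 4 + 7 + 5 + 2)/6 = 6
E[X | Jar L] = (11 + 8 + 8 − 6 − 5)/5 = 16/5
E[X] = (2/3)·32/5 + (1/6)·6 + (1/6)·16/5 = 29/5

29/5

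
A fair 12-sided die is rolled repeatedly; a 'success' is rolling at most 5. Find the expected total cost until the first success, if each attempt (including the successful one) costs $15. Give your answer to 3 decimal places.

$36.000

E[#attempts] = 1/p = 12/5; E[cost] = 15·12/5 = 36.
≈ 36.000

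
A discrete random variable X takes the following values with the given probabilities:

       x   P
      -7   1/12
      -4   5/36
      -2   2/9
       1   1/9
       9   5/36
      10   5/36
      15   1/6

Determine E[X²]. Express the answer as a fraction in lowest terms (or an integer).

E[X²] = (1/12)·49 + (5/36)·16 + (2/9)·4 + (1/9)·1 + (5/36)·81 + (5/36)·100 + (1/6)·225
     = 1259/18

1259/18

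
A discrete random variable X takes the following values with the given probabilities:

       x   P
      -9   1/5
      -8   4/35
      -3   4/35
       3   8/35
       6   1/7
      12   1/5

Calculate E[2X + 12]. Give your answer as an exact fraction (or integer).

E[2x+12] = (1/5)·(-6) + (4/35)·(-4) + (4/35)·6 + (8/35)·18 + (1/7)·24 + (1/5)·36
     = 482/35

482/35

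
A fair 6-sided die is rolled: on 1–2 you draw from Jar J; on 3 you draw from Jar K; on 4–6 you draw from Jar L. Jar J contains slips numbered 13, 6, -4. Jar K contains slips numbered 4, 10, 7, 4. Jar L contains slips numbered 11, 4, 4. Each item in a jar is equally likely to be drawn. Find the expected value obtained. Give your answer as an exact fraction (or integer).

E[X | Jar J] = (13 + 6 − 4)/3 = 5
E[X | Jar K] = (4 + 10 + 7 + 4)/4 = 25/4
E[X | Jar L] = (11 + 4 + 4)/3 = 19/3
E[X] = (1/3)·5 + (1/6)·25/4 + (1/2)·19/3 = 47/8

47/8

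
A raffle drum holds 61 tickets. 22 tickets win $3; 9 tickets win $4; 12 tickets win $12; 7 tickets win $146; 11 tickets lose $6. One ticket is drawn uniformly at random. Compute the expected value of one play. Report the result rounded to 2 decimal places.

$19.70

E[payout] = (22/61)·3 + (9/61)·4 + (12/61)·12 + (7/61)·146 + (11/61)·(-6) = 1202/61
≈ $19.70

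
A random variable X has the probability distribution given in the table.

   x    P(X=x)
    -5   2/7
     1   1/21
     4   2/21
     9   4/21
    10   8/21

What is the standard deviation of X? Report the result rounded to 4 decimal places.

6.4632

E[X] = 95/21, E[X²] = 1307/21
Var(X) = E[X²] − (E[X])² = 1307/21 − 9025/441 = 18422/441
SD(X) = √(18422/441) ≈ 6.4632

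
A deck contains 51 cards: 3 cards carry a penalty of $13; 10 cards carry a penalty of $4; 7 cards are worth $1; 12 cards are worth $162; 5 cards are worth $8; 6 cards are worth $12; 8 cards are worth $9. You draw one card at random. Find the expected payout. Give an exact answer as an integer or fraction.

E[payout] = (3/51)·(-13) + (10/51)·(-4) + (7/51)·1 + (12/51)·162 + (5/51)·8 + (6/51)·12 + (8/51)·9 = 2056/51

2056/51 dollars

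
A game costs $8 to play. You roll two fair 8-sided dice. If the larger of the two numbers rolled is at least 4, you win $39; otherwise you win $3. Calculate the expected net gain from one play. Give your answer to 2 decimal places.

E[payout] = (9/64)·3 + (55/64)·39 = 543/16
Expected profit = 543/16 − 8 = 415/16 ≈ $25.94

$25.94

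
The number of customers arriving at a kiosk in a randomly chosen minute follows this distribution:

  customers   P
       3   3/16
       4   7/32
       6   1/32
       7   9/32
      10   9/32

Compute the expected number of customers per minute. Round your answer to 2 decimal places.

E[X] = (3/16)·3 + (7/32)·4 + (1/32)·6 + (9/32)·7 + (9/32)·10
     = 205/32 ≈ 6.41

6.41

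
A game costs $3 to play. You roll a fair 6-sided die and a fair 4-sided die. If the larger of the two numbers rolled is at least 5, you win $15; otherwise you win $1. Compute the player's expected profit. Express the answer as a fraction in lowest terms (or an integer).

8/3 dollars

E[payout] = (2/3)·1 + (1/3)·15 = 17/3
Expected profit = 17/3 − 3 = 8/3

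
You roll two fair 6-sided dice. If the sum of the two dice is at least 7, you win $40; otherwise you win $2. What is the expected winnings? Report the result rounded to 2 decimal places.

E[payout] = (5/12)·2 + (7/12)·40 = 145/6
≈ $24.17

$24.17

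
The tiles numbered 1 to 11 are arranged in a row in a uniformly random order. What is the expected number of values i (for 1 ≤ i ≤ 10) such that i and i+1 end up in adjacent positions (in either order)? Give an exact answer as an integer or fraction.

20/11

For each i ∈ {1,…,10}, let Xᵢ = 1 if i and i+1 are adjacent. P(Xᵢ=1) = 2·(11−1)!/11! = 2/11.
By linearity, E[ΣXᵢ] = (10)·(2/11) = 20/11.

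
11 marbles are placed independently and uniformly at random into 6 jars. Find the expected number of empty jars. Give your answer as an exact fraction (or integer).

Let Xⱼ=1 if jar j is empty. P(Xⱼ=1) = ((6-1)/6)^11 = 48828125/362797056.
By linearity, E[#empty] = 6·48828125/362797056 = 48828125/60466176.

48828125/60466176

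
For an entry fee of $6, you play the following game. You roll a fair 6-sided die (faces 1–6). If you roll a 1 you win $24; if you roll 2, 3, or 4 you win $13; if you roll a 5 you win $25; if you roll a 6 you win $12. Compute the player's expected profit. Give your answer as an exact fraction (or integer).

E[payout] = (1/6)·12 + (1/2)·13 + (1/6)·24 + (1/6)·25 = 50/3
Expected profit = 50/3 − 6 = 32/3

32/3 dollars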